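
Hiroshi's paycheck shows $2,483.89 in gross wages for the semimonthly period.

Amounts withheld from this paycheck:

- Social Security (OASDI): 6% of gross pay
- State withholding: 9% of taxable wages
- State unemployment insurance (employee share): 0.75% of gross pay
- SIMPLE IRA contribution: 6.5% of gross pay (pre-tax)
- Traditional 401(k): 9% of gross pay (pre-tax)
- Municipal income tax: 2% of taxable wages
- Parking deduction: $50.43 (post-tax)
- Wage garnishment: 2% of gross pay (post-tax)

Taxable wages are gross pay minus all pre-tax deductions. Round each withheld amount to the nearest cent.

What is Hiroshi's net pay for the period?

Traditional 401(k): $2,483.89 × 0.09 = $223.55
SIMPLE IRA contribution: $2,483.89 × 0.065 = $161.45
Pre-tax total = $223.55 + $161.45 = $385.00
Taxable wages = $2,483.89 − $385.00 = $2,098.89
Municipal income tax: $2,098.89 × 0.02 = $41.98
State withholding: $2,098.89 × 0.09 = $188.90
State unemployment insurance (employee share): $2,483.89 × 0.0075 = $18.63
Social Security (OASDI): $2,483.89 × 0.06 = $149.03
Parking deduction: $50.43
Wage garnishment: $2,483.89 × 0.02 = $49.68
Total deductions = $223.55 + $161.45 + $41.98 + $188.90 + $18.63 + $149.03 + $50.43 + $49.68 = $883.65
Net pay = $2,483.89 − $883.65 = $1,600.24

$1,600.24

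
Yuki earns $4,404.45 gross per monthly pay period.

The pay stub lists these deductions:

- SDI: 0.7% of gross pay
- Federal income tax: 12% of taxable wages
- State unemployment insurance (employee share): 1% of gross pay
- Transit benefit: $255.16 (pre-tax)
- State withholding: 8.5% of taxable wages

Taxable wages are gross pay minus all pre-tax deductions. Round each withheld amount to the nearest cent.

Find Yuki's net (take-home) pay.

$3,223.82

Transit benefit: $255.16
Taxable wages = $4,404.45 − $255.16 = $4,149.29
Federal income tax: $4,149.29 × 0.12 = $497.91
State withholding: $4,149.29 × 0.085 = $352.69
State unemployment insurance (employee share): $4,404.45 × 0.01 = $44.04
SDI: $4,404.45 × 0.007 = $30.83
Total deductions = $255.16 + $497.91 + $352.69 + $44.04 + $30.83 = $1,180.63
Net pay = $4,404.45 − $1,180.63 = $3,223.82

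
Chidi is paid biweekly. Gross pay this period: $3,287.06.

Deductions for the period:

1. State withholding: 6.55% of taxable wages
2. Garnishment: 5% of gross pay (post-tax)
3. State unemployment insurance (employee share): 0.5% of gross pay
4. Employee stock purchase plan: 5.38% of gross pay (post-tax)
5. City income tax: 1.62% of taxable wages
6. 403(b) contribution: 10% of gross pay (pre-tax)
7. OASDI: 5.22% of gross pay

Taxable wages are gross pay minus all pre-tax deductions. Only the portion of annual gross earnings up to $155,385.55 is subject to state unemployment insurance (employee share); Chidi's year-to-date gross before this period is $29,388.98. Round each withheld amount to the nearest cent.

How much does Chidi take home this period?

$2,187.44

403(b) contribution: $3,287.06 × 0.1 = $328.71
Taxable wages = $3,287.06 − $328.71 = $2,958.35
State withholding: $2,958.35 × 0.0655 = $193.77
City income tax: $2,958.35 × 0.0162 = $47.93
State unemployment insurance (employee share): cap not yet reached, full $3,287.06 is subject → $3,287.06 × 0.005 = $16.44
OASDI: $3,287.06 × 0.0522 = $171.58
Employee stock purchase plan: $3,287.06 × 0.0538 = $176.84
Garnishment: $3,287.06 × 0.05 = $164.35
Total deductions = $328.71 + $193.77 + $47.93 + $16.44 + $171.58 + $176.84 + $164.35 = $1,099.62
Net pay = $3,287.06 − $1,099.62 = $2,187.44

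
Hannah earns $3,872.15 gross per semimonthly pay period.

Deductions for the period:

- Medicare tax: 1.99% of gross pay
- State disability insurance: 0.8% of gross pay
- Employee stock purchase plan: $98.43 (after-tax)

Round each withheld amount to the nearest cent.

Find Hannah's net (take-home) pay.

$3,665.68

State disability insurance: $3,872.15 × 0.008 = $30.98
Medicare tax: $3,872.15 × 0.0199 = $77.06
Employee stock purchase plan: $98.43
Total deductions = $30.98 + $77.06 + $98.43 = $206.47
Net pay = $3,872.15 − $206.47 = $3,665.68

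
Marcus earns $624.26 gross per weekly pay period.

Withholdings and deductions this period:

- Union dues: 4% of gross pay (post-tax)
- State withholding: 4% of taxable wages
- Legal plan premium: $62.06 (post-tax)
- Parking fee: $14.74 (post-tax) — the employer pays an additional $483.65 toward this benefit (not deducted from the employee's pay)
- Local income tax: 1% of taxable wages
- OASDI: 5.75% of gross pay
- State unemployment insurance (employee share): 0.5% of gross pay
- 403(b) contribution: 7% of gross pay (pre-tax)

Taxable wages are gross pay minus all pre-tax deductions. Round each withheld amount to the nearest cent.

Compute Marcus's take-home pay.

403(b) contribution: $624.26 × 0.07 = $43.70
Taxable wages = $624.26 − $43.70 = $580.56
Local income tax: $580.56 × 0.01 = $5.81
State withholding: $580.56 × 0.04 = $23.22
OASDI: $624.26 × 0.0575 = $35.89
State unemployment insurance (employee share): $624.26 × 0.005 = $3.12
Legal plan premium: $62.06
Parking fee: $14.74
Union dues: $624.26 × 0.04 = $24.97
(Employer's $483.65 toward parking fee is not withheld from the employee.)
Total deductions = $43.70 + $5.81 + $23.22 + $35.89 + $3.12 + $62.06 + $14.74 + $24.97 = $213.51
Net pay = $624.26 − $213.51 = $410.75

$410.75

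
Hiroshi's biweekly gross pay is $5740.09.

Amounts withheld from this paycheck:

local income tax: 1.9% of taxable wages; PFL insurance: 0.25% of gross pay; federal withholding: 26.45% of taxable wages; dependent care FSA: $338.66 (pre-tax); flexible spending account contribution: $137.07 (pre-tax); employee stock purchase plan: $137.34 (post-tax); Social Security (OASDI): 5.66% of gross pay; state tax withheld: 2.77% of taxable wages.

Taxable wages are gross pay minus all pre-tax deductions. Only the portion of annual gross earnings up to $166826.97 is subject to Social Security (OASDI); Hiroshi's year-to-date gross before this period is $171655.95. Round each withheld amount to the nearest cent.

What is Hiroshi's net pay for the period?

$3474.41

Flexible spending account contribution: $137.07
Dependent care FSA: $338.66
Pre-tax total = $137.07 + $338.66 = $475.73
Taxable wages = $5740.09 − $475.73 = $5264.36
Local income tax: $5264.36 × 0.019 = $100.02
Federal withholding: $5264.36 × 0.2645 = $1392.42
State tax withheld: $5264.36 × 0.0277 = $145.82
Social Security (OASDI): annual cap $166826.97 already reached (YTD $171655.95), so $0.00
PFL insurance: $5740.09 × 0.0025 = $14.35
Employee stock purchase plan: $137.34
Total deductions = $137.07 + $338.66 + $100.02 + $1392.42 + $145.82 + $0.00 + $14.35 + $137.34 = $2265.68
Net pay = $5740.09 − $2265.68 = $3474.41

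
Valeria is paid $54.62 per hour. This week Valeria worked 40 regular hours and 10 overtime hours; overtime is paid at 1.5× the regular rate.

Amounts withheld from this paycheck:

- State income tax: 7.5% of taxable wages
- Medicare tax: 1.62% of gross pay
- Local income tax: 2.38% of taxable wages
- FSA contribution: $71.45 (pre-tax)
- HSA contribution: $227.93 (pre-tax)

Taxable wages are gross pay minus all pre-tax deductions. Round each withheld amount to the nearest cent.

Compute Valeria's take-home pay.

Regular pay: 40 × $54.62 = $2,184.80
Overtime pay: 10 × $54.62 × 1.5 = $819.30
Gross pay = $2,184.80 + $819.30 = $3,004.10
HSA contribution: $227.93
FSA contribution: $71.45
Pre-tax total = $227.93 + $71.45 = $299.38
Taxable wages = $3,004.10 − $299.38 = $2,704.72
Local income tax: $2,704.72 × 0.0238 = $64.37
State income tax: $2,704.72 × 0.075 = $202.85
Medicare tax: $3,004.10 × 0.0162 = $48.67
Total deductions = $227.93 + $71.45 + $64.37 + $202.85 + $48.67 = $615.27
Net pay = $3,004.10 − $615.27 = $2,388.83

$2,388.83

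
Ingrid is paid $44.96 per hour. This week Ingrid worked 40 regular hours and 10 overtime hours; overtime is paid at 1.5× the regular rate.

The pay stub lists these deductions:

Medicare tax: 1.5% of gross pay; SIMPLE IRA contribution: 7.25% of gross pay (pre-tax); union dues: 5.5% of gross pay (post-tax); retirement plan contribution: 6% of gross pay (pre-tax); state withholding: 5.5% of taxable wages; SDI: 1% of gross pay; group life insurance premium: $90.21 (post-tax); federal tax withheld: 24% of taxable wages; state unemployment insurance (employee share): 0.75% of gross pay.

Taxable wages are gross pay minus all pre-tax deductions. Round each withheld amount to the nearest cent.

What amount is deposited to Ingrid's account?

Regular pay: 40 × $44.96 = $1,798.40
Overtime pay: 10 × $44.96 × 1.5 = $674.40
Gross pay = $1,798.40 + $674.40 = $2,472.80
Retirement plan contribution: $2,472.80 × 0.06 = $148.37
SIMPLE IRA contribution: $2,472.80 × 0.0725 = $179.28
Pre-tax total = $148.37 + $179.28 = $327.65
Taxable wages = $2,472.80 − $327.65 = $2,145.15
Federal tax withheld: $2,145.15 × 0.24 = $514.84
State withholding: $2,145.15 × 0.055 = $117.98
Medicare tax: $2,472.80 × 0.015 = $37.09
State unemployment insurance (employee share): $2,472.80 × 0.0075 = $18.55
SDI: $2,472.80 × 0.01 = $24.73
Union dues: $2,472.80 × 0.055 = $136.00
Group life insurance premium: $90.21
Total deductions = $148.37 + $179.28 + $514.84 + $117.98 + $37.09 + $18.55 + $24.73 + $136.00 + $90.21 = $1,267.05
Net pay = $2,472.80 − $1,267.05 = $1,205.75

$1,205.75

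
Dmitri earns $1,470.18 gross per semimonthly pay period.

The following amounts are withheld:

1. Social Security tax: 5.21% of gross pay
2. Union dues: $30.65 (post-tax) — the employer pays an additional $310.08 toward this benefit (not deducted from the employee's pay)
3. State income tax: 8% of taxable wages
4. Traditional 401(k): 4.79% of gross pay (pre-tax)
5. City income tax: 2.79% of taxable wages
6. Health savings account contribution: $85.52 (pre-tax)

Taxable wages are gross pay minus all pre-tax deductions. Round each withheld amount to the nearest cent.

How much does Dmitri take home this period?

$1,065.18

Health savings account contribution: $85.52
Traditional 401(k): $1,470.18 × 0.0479 = $70.42
Pre-tax total = $85.52 + $70.42 = $155.94
Taxable wages = $1,470.18 − $155.94 = $1,314.24
City income tax: $1,314.24 × 0.0279 = $36.67
State income tax: $1,314.24 × 0.08 = $105.14
Social Security tax: $1,470.18 × 0.0521 = $76.60
Union dues: $30.65
(Employer's $310.08 toward union dues is not withheld from the employee.)
Total deductions = $85.52 + $70.42 + $36.67 + $105.14 + $76.60 + $30.65 = $405.00
Net pay = $1,470.18 − $405.00 = $1,065.18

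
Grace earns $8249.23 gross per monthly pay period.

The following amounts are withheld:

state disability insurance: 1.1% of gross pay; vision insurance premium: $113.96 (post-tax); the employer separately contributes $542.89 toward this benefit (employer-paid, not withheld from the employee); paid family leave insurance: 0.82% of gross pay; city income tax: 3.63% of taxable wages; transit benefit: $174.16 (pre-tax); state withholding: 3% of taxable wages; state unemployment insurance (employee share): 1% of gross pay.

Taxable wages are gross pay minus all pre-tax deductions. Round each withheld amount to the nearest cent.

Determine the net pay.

$7184.86

Transit benefit: $174.16
Taxable wages = $8249.23 − $174.16 = $8075.07
City income tax: $8075.07 × 0.0363 = $293.13
State withholding: $8075.07 × 0.03 = $242.25
Paid family leave insurance: $8249.23 × 0.0082 = $67.64
State disability insurance: $8249.23 × 0.011 = $90.74
State unemployment insurance (employee share): $8249.23 × 0.01 = $82.49
Vision insurance premium: $113.96
(Employer's $542.89 toward vision insurance premium is not withheld from the employee.)
Total deductions = $174.16 + $293.13 + $242.25 + $67.64 + $90.74 + $82.49 + $113.96 = $1064.37
Net pay = $8249.23 − $1064.37 = $7184.86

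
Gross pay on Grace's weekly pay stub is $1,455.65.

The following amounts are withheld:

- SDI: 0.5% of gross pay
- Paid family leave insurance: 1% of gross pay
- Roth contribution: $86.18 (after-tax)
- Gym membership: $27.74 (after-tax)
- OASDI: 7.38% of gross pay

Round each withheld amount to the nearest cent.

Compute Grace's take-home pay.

OASDI: $1,455.65 × 0.0738 = $107.43
Paid family leave insurance: $1,455.65 × 0.01 = $14.56
SDI: $1,455.65 × 0.005 = $7.28
Roth contribution: $86.18
Gym membership: $27.74
Total deductions = $107.43 + $14.56 + $7.28 + $86.18 + $27.74 = $243.19
Net pay = $1,455.65 − $243.19 = $1,212.46

$1,212.46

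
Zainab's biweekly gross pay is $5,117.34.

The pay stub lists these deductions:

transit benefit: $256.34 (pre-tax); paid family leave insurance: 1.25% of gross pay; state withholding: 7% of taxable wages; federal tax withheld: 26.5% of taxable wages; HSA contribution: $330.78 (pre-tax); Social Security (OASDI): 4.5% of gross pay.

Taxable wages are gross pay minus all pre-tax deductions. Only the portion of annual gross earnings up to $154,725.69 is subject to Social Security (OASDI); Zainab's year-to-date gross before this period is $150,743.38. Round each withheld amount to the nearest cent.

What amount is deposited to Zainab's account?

$2,769.42

HSA contribution: $330.78
Transit benefit: $256.34
Pre-tax total = $330.78 + $256.34 = $587.12
Taxable wages = $5,117.34 − $587.12 = $4,530.22
State withholding: $4,530.22 × 0.07 = $317.12
Federal tax withheld: $4,530.22 × 0.265 = $1,200.51
Social Security (OASDI): only $154,725.69 − $150,743.38 = $3,982.31 of this check is subject → $3,982.31 × 0.045 = $179.20
Paid family leave insurance: $5,117.34 × 0.0125 = $63.97
Total deductions = $330.78 + $256.34 + $317.12 + $1,200.51 + $179.20 + $63.97 = $2,347.92
Net pay = $5,117.34 − $2,347.92 = $2,769.42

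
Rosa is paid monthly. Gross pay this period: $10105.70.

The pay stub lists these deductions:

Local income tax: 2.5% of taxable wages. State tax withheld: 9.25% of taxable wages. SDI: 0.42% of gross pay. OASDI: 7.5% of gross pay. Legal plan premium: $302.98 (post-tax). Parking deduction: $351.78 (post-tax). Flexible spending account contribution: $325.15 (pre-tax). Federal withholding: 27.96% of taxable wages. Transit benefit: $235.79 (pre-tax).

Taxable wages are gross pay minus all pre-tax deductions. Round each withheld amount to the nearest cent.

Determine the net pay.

$4299.41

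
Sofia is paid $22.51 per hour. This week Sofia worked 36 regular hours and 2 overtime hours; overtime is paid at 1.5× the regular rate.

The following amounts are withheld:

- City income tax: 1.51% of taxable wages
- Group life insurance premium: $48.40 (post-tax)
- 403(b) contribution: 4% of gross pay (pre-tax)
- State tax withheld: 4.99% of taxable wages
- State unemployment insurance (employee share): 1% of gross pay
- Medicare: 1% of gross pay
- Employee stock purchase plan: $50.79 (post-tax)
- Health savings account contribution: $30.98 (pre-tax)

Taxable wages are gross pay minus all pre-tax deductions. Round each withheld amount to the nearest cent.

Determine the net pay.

$642.27

Regular pay: 36 × $22.51 = $810.36
Overtime pay: 2 × $22.51 × 1.5 = $67.53
Gross pay = $810.36 + $67.53 = $877.89
403(b) contribution: $877.89 × 0.04 = $35.12
Health savings account contribution: $30.98
Pre-tax total = $35.12 + $30.98 = $66.10
Taxable wages = $877.89 − $66.10 = $811.79
State tax withheld: $811.79 × 0.0499 = $40.51
City income tax: $811.79 × 0.0151 = $12.26
State unemployment insurance (employee share): $877.89 × 0.01 = $8.78
Medicare: $877.89 × 0.01 = $8.78
Employee stock purchase plan: $50.79
Group life insurance premium: $48.40
Total deductions = $35.12 + $30.98 + $40.51 + $12.26 + $8.78 + $8.78 + $50.79 + $48.40 = $235.62
Net pay = $877.89 − $235.62 = $642.27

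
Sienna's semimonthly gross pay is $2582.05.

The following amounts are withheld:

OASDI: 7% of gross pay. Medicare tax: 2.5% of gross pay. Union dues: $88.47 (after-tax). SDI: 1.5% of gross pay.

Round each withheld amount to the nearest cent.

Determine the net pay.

$2209.56

OASDI: $2582.05 × 0.07 = $180.74
Medicare tax: $2582.05 × 0.025 = $64.55
SDI: $2582.05 × 0.015 = $38.73
Union dues: $88.47
Total deductions = $180.74 + $64.55 + $38.73 + $88.47 = $372.49
Net pay = $2582.05 − $372.49 = $2209.56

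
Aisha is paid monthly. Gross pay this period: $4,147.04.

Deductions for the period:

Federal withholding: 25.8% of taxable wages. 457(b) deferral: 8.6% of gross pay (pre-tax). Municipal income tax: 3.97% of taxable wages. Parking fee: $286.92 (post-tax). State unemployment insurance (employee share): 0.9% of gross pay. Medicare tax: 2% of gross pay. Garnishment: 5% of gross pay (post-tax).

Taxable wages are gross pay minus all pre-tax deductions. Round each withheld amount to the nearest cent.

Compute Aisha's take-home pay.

457(b) deferral: $4,147.04 × 0.086 = $356.65
Taxable wages = $4,147.04 − $356.65 = $3,790.39
Municipal income tax: $3,790.39 × 0.0397 = $150.48
Federal withholding: $3,790.39 × 0.258 = $977.92
Medicare tax: $4,147.04 × 0.02 = $82.94
State unemployment insurance (employee share): $4,147.04 × 0.009 = $37.32
Parking fee: $286.92
Garnishment: $4,147.04 × 0.05 = $207.35
Total deductions = $356.65 + $150.48 + $977.92 + $82.94 + $37.32 + $286.92 + $207.35 = $2,099.58
Net pay = $4,147.04 − $2,099.58 = $2,047.46

$2,047.46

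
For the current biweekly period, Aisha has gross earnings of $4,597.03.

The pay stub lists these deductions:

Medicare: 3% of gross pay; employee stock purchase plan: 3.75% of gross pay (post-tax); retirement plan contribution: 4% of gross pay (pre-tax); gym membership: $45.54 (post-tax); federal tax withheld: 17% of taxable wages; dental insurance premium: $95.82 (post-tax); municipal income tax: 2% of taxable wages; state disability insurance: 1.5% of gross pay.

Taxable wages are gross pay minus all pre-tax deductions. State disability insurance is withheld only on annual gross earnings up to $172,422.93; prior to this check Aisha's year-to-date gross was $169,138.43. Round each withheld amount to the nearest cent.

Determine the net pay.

Retirement plan contribution: $4,597.03 × 0.04 = $183.88
Taxable wages = $4,597.03 − $183.88 = $4,413.15
Municipal income tax: $4,413.15 × 0.02 = $88.26
Federal tax withheld: $4,413.15 × 0.17 = $750.24
Medicare: $4,597.03 × 0.03 = $137.91
State disability insurance: only $172,422.93 − $169,138.43 = $3,284.50 of this check is subject → $3,284.50 × 0.015 = $49.27
Gym membership: $45.54
Dental insurance premium: $95.82
Employee stock purchase plan: $4,597.03 × 0.0375 = $172.39
Total deductions = $183.88 + $88.26 + $750.24 + $137.91 + $49.27 + $45.54 + $95.82 + $172.39 = $1,523.31
Net pay = $4,597.03 − $1,523.31 = $3,073.72

$3,073.72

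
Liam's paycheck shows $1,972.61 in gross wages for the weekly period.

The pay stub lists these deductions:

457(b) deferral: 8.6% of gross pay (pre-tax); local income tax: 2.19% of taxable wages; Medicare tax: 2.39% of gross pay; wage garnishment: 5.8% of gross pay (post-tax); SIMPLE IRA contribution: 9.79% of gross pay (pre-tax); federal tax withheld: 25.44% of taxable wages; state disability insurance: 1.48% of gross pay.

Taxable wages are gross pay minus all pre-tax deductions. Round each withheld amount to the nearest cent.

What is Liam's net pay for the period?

457(b) deferral: $1,972.61 × 0.086 = $169.64
SIMPLE IRA contribution: $1,972.61 × 0.0979 = $193.12
Pre-tax total = $169.64 + $193.12 = $362.76
Taxable wages = $1,972.61 − $362.76 = $1,609.85
Federal tax withheld: $1,609.85 × 0.2544 = $409.55
Local income tax: $1,609.85 × 0.0219 = $35.26
Medicare tax: $1,972.61 × 0.0239 = $47.15
State disability insurance: $1,972.61 × 0.0148 = $29.19
Wage garnishment: $1,972.61 × 0.058 = $114.41
Total deductions = $169.64 + $193.12 + $409.55 + $35.26 + $47.15 + $29.19 + $114.41 = $998.32
Net pay = $1,972.61 − $998.32 = $974.29

$974.29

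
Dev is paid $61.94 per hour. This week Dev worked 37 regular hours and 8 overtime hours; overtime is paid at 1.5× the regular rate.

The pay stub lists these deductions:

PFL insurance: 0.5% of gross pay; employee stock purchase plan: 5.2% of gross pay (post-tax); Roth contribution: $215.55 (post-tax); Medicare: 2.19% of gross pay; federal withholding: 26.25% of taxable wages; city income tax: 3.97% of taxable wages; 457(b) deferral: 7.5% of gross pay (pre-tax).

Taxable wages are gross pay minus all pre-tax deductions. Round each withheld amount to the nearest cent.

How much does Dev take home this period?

Regular pay: 37 × $61.94 = $2291.78
Overtime pay: 8 × $61.94 × 1.5 = $743.28
Gross pay = $2291.78 + $743.28 = $3035.06
457(b) deferral: $3035.06 × 0.075 = $227.63
Taxable wages = $3035.06 − $227.63 = $2807.43
Federal withholding: $2807.43 × 0.2625 = $736.95
City income tax: $2807.43 × 0.0397 = $111.45
PFL insurance: $3035.06 × 0.005 = $15.18
Medicare: $3035.06 × 0.0219 = $66.47
Roth contribution: $215.55
Employee stock purchase plan: $3035.06 × 0.052 = $157.82
Total deductions = $227.63 + $736.95 + $111.45 + $15.18 + $66.47 + $215.55 + $157.82 = $1531.05
Net pay = $3035.06 − $1531.05 = $1504.01

$1504.01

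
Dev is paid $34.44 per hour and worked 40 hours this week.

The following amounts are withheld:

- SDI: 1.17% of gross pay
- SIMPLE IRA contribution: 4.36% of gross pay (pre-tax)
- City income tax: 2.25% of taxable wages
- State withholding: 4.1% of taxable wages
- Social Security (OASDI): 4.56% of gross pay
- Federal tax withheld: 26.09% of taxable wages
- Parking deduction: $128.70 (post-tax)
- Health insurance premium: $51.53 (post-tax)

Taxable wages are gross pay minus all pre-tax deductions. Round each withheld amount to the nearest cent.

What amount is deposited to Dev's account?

$630.96

Gross pay: 40 × $34.44 = $1,377.60
SIMPLE IRA contribution: $1,377.60 × 0.0436 = $60.06
Taxable wages = $1,377.60 − $60.06 = $1,317.54
Federal tax withheld: $1,317.54 × 0.2609 = $343.75
City income tax: $1,317.54 × 0.0225 = $29.64
State withholding: $1,317.54 × 0.041 = $54.02
Social Security (OASDI): $1,377.60 × 0.0456 = $62.82
SDI: $1,377.60 × 0.0117 = $16.12
Parking deduction: $128.70
Health insurance premium: $51.53
Total deductions = $60.06 + $343.75 + $29.64 + $54.02 + $62.82 + $16.12 + $128.70 + $51.53 = $746.64
Net pay = $1,377.60 − $746.64 = $630.96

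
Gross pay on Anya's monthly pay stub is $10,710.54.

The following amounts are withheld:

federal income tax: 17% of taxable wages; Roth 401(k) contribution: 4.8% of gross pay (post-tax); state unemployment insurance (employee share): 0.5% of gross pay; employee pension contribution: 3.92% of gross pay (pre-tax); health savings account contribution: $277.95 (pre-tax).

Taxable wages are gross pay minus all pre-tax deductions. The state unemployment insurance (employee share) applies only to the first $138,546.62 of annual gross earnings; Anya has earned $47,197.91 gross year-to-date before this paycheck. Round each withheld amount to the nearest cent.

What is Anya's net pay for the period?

$7,742.91

Employee pension contribution: $10,710.54 × 0.0392 = $419.85
Health savings account contribution: $277.95
Pre-tax total = $419.85 + $277.95 = $697.80
Taxable wages = $10,710.54 − $697.80 = $10,012.74
Federal income tax: $10,012.74 × 0.17 = $1,702.17
State unemployment insurance (employee share): cap not yet reached, full $10,710.54 is subject → $10,710.54 × 0.005 = $53.55
Roth 401(k) contribution: $10,710.54 × 0.048 = $514.11
Total deductions = $419.85 + $277.95 + $1,702.17 + $53.55 + $514.11 = $2,967.63
Net pay = $10,710.54 − $2,967.63 = $7,742.91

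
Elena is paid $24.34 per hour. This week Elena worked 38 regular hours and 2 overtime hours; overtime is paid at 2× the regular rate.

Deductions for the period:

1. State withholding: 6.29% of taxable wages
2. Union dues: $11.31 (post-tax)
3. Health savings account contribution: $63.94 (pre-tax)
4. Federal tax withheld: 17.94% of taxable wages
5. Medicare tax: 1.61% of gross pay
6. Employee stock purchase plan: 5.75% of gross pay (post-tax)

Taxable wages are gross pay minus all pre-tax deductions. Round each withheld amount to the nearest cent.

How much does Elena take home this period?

Regular pay: 38 × $24.34 = $924.92
Overtime pay: 2 × $24.34 × 2 = $97.36
Gross pay = $924.92 + $97.36 = $1,022.28
Health savings account contribution: $63.94
Taxable wages = $1,022.28 − $63.94 = $958.34
State withholding: $958.34 × 0.0629 = $60.28
Federal tax withheld: $958.34 × 0.1794 = $171.93
Medicare tax: $1,022.28 × 0.0161 = $16.46
Employee stock purchase plan: $1,022.28 × 0.0575 = $58.78
Union dues: $11.31
Total deductions = $63.94 + $60.28 + $171.93 + $16.46 + $58.78 + $11.31 = $382.70
Net pay = $1,022.28 − $382.70 = $639.58

$639.58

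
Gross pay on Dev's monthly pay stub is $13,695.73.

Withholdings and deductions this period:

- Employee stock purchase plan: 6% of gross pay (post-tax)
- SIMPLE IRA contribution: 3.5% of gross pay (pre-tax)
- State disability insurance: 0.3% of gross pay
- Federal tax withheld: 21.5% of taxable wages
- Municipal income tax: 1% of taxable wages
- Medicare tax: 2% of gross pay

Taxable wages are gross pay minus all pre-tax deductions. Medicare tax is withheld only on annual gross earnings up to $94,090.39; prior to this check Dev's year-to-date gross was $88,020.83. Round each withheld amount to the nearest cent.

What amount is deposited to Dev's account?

$9,258.48

SIMPLE IRA contribution: $13,695.73 × 0.035 = $479.35
Taxable wages = $13,695.73 − $479.35 = $13,216.38
Municipal income tax: $13,216.38 × 0.01 = $132.16
Federal tax withheld: $13,216.38 × 0.215 = $2,841.52
State disability insurance: $13,695.73 × 0.003 = $41.09
Medicare tax: only $94,090.39 − $88,020.83 = $6,069.56 of this check is subject → $6,069.56 × 0.02 = $121.39
Employee stock purchase plan: $13,695.73 × 0.06 = $821.74
Total deductions = $479.35 + $132.16 + $2,841.52 + $41.09 + $121.39 + $821.74 = $4,437.25
Net pay = $13,695.73 − $4,437.25 = $9,258.48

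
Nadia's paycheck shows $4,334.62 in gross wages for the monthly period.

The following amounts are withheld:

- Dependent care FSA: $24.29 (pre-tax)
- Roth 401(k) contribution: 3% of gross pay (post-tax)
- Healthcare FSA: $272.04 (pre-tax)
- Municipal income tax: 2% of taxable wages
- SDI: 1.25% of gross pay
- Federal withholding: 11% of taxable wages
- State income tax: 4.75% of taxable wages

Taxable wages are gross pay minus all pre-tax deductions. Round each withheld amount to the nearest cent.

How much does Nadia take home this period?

$3,137.27

Dependent care FSA: $24.29
Healthcare FSA: $272.04
Pre-tax total = $24.29 + $272.04 = $296.33
Taxable wages = $4,334.62 − $296.33 = $4,038.29
Municipal income tax: $4,038.29 × 0.02 = $80.77
State income tax: $4,038.29 × 0.0475 = $191.82
Federal withholding: $4,038.29 × 0.11 = $444.21
SDI: $4,334.62 × 0.0125 = $54.18
Roth 401(k) contribution: $4,334.62 × 0.03 = $130.04
Total deductions = $24.29 + $272.04 + $80.77 + $191.82 + $444.21 + $54.18 + $130.04 = $1,197.35
Net pay = $4,334.62 − $1,197.35 = $3,137.27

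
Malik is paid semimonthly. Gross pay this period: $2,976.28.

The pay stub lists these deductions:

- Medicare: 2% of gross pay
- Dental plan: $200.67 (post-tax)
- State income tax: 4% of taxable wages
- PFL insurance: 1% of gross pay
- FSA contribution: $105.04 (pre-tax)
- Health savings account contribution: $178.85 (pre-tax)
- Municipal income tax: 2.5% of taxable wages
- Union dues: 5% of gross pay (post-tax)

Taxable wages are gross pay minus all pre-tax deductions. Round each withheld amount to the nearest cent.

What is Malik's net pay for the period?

FSA contribution: $105.04
Health savings account contribution: $178.85
Pre-tax total = $105.04 + $178.85 = $283.89
Taxable wages = $2,976.28 − $283.89 = $2,692.39
Municipal income tax: $2,692.39 × 0.025 = $67.31
State income tax: $2,692.39 × 0.04 = $107.70
PFL insurance: $2,976.28 × 0.01 = $29.76
Medicare: $2,976.28 × 0.02 = $59.53
Union dues: $2,976.28 × 0.05 = $148.81
Dental plan: $200.67
Total deductions = $105.04 + $178.85 + $67.31 + $107.70 + $29.76 + $59.53 + $148.81 + $200.67 = $897.67
Net pay = $2,976.28 − $897.67 = $2,078.61

$2,078.61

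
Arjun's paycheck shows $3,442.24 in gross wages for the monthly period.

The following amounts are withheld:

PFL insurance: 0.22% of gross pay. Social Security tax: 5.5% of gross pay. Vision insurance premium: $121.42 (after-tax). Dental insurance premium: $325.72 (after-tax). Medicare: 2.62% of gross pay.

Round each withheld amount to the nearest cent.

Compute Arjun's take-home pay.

PFL insurance: $3,442.24 × 0.0022 = $7.57
Medicare: $3,442.24 × 0.0262 = $90.19
Social Security tax: $3,442.24 × 0.055 = $189.32
Dental insurance premium: $325.72
Vision insurance premium: $121.42
Total deductions = $7.57 + $90.19 + $189.32 + $325.72 + $121.42 = $734.22
Net pay = $3,442.24 − $734.22 = $2,708.02

$2,708.02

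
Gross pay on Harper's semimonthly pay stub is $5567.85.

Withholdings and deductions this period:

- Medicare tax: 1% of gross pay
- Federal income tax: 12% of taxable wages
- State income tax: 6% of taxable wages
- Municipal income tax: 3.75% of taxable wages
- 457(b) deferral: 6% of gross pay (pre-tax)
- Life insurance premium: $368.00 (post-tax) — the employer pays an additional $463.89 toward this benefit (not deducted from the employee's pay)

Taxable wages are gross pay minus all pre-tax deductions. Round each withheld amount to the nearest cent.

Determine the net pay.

$3671.75

457(b) deferral: $5567.85 × 0.06 = $334.07
Taxable wages = $5567.85 − $334.07 = $5233.78
Municipal income tax: $5233.78 × 0.0375 = $196.27
State income tax: $5233.78 × 0.06 = $314.03
Federal income tax: $5233.78 × 0.12 = $628.05
Medicare tax: $5567.85 × 0.01 = $55.68
Life insurance premium: $368.00
(Employer's $463.89 toward life insurance premium is not withheld from the employee.)
Total deductions = $334.07 + $196.27 + $314.03 + $628.05 + $55.68 + $368.00 = $1896.10
Net pay = $5567.85 − $1896.10 = $3671.75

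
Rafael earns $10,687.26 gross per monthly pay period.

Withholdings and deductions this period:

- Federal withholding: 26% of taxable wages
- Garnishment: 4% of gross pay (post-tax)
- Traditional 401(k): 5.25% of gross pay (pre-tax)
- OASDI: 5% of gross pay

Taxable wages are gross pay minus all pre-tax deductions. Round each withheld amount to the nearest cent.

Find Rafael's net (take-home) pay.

Traditional 401(k): $10,687.26 × 0.0525 = $561.08
Taxable wages = $10,687.26 − $561.08 = $10,126.18
Federal withholding: $10,126.18 × 0.26 = $2,632.81
OASDI: $10,687.26 × 0.05 = $534.36
Garnishment: $10,687.26 × 0.04 = $427.49
Total deductions = $561.08 + $2,632.81 + $534.36 + $427.49 = $4,155.74
Net pay = $10,687.26 − $4,155.74 = $6,531.52

$6,531.52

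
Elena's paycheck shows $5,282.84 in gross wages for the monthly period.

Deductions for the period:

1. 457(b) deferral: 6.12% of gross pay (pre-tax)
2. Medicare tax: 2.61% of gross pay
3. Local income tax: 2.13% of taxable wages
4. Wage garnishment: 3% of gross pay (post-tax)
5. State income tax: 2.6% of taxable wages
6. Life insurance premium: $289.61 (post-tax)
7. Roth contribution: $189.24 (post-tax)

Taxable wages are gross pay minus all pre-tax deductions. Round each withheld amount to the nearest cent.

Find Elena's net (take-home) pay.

$3,949.72

457(b) deferral: $5,282.84 × 0.0612 = $323.31
Taxable wages = $5,282.84 − $323.31 = $4,959.53
Local income tax: $4,959.53 × 0.0213 = $105.64
State income tax: $4,959.53 × 0.026 = $128.95
Medicare tax: $5,282.84 × 0.0261 = $137.88
Wage garnishment: $5,282.84 × 0.03 = $158.49
Life insurance premium: $289.61
Roth contribution: $189.24
Total deductions = $323.31 + $105.64 + $128.95 + $137.88 + $158.49 + $289.61 + $189.24 = $1,333.12
Net pay = $5,282.84 − $1,333.12 = $3,949.72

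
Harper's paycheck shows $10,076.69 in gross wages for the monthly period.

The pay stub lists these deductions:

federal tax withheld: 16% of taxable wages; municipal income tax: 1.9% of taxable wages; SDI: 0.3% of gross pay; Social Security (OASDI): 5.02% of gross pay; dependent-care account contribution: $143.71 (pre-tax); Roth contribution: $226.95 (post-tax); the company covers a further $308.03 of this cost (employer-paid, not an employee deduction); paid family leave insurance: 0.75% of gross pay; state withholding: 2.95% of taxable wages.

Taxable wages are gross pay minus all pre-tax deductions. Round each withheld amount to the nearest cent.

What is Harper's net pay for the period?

$7,023.34

Dependent-care account contribution: $143.71
Taxable wages = $10,076.69 − $143.71 = $9,932.98
Municipal income tax: $9,932.98 × 0.019 = $188.73
State withholding: $9,932.98 × 0.0295 = $293.02
Federal tax withheld: $9,932.98 × 0.16 = $1,589.28
Social Security (OASDI): $10,076.69 × 0.0502 = $505.85
Paid family leave insurance: $10,076.69 × 0.0075 = $75.58
SDI: $10,076.69 × 0.003 = $30.23
Roth contribution: $226.95
(Employer's $308.03 toward Roth contribution is not withheld from the employee.)
Total deductions = $143.71 + $188.73 + $293.02 + $1,589.28 + $505.85 + $75.58 + $30.23 + $226.95 = $3,053.35
Net pay = $10,076.69 − $3,053.35 = $7,023.34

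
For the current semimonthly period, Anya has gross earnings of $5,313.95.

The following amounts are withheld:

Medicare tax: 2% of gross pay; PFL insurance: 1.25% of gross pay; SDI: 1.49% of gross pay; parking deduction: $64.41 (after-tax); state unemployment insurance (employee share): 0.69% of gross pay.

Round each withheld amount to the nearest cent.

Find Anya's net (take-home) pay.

$4,960.99

PFL insurance: $5,313.95 × 0.0125 = $66.42
State unemployment insurance (employee share): $5,313.95 × 0.0069 = $36.67
Medicare tax: $5,313.95 × 0.02 = $106.28
SDI: $5,313.95 × 0.0149 = $79.18
Parking deduction: $64.41
Total deductions = $66.42 + $36.67 + $106.28 + $79.18 + $64.41 = $352.96
Net pay = $5,313.95 − $352.96 = $4,960.99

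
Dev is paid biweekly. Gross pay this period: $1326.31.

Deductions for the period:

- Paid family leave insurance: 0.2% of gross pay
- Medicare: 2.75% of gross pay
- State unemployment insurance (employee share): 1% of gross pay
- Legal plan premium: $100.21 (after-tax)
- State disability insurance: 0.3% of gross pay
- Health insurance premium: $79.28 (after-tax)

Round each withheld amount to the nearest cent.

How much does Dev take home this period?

$1090.46

State unemployment insurance (employee share): $1326.31 × 0.01 = $13.26
Medicare: $1326.31 × 0.0275 = $36.47
Paid family leave insurance: $1326.31 × 0.002 = $2.65
State disability insurance: $1326.31 × 0.003 = $3.98
Legal plan premium: $100.21
Health insurance premium: $79.28
Total deductions = $13.26 + $36.47 + $2.65 + $3.98 + $100.21 + $79.28 = $235.85
Net pay = $1326.31 − $235.85 = $1090.46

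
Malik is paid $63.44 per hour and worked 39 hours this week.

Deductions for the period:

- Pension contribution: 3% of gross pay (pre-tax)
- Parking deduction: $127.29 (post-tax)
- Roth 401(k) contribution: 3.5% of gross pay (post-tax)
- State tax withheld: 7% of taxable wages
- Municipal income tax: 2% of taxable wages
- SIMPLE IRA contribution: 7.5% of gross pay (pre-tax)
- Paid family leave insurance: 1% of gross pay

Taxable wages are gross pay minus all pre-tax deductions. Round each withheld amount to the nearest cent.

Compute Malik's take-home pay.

$1,776.45

Gross pay: 39 × $63.44 = $2,474.16
SIMPLE IRA contribution: $2,474.16 × 0.075 = $185.56
Pension contribution: $2,474.16 × 0.03 = $74.22
Pre-tax total = $185.56 + $74.22 = $259.78
Taxable wages = $2,474.16 − $259.78 = $2,214.38
State tax withheld: $2,214.38 × 0.07 = $155.01
Municipal income tax: $2,214.38 × 0.02 = $44.29
Paid family leave insurance: $2,474.16 × 0.01 = $24.74
Roth 401(k) contribution: $2,474.16 × 0.035 = $86.60
Parking deduction: $127.29
Total deductions = $185.56 + $74.22 + $155.01 + $44.29 + $24.74 + $86.60 + $127.29 = $697.71
Net pay = $2,474.16 − $697.71 = $1,776.45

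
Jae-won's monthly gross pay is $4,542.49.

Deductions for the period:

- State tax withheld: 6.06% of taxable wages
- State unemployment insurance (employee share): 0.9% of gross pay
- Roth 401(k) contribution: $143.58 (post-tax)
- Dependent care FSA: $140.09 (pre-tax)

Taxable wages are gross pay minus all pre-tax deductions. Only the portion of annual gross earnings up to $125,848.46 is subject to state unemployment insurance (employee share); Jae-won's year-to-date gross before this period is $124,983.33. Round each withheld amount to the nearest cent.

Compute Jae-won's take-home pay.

$3,984.24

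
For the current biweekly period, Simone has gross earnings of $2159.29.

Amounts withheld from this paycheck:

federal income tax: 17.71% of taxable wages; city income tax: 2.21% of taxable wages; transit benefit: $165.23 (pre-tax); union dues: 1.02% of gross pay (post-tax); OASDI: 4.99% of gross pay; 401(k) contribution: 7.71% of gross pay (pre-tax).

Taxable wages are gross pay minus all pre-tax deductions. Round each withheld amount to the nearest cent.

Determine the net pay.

$1333.76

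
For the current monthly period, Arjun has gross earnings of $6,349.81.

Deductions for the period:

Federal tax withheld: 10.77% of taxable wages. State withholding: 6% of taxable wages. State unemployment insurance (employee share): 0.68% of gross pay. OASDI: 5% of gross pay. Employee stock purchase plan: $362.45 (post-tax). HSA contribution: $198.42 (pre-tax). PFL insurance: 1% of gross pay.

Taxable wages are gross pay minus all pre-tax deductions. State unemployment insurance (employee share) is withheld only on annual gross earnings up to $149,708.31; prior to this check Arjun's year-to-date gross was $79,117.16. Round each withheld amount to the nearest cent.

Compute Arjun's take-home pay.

HSA contribution: $198.42
Taxable wages = $6,349.81 − $198.42 = $6,151.39
Federal tax withheld: $6,151.39 × 0.1077 = $662.50
State withholding: $6,151.39 × 0.06 = $369.08
OASDI: $6,349.81 × 0.05 = $317.49
PFL insurance: $6,349.81 × 0.01 = $63.50
State unemployment insurance (employee share): cap not yet reached, full $6,349.81 is subject → $6,349.81 × 0.0068 = $43.18
Employee stock purchase plan: $362.45
Total deductions = $198.42 + $662.50 + $369.08 + $317.49 + $63.50 + $43.18 + $362.45 = $2,016.62
Net pay = $6,349.81 − $2,016.62 = $4,333.19

$4,333.19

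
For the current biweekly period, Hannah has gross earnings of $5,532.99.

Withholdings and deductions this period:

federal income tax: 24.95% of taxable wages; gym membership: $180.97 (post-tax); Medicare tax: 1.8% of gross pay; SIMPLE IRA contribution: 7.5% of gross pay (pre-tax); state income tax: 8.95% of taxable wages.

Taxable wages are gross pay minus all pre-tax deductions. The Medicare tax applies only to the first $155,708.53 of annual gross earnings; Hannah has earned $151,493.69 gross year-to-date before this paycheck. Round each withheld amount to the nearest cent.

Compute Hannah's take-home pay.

$3,126.17

SIMPLE IRA contribution: $5,532.99 × 0.075 = $414.97
Taxable wages = $5,532.99 − $414.97 = $5,118.02
Federal income tax: $5,118.02 × 0.2495 = $1,276.95
State income tax: $5,118.02 × 0.0895 = $458.06
Medicare tax: only $155,708.53 − $151,493.69 = $4,214.84 of this check is subject → $4,214.84 × 0.018 = $75.87
Gym membership: $180.97
Total deductions = $414.97 + $1,276.95 + $458.06 + $75.87 + $180.97 = $2,406.82
Net pay = $5,532.99 − $2,406.82 = $3,126.17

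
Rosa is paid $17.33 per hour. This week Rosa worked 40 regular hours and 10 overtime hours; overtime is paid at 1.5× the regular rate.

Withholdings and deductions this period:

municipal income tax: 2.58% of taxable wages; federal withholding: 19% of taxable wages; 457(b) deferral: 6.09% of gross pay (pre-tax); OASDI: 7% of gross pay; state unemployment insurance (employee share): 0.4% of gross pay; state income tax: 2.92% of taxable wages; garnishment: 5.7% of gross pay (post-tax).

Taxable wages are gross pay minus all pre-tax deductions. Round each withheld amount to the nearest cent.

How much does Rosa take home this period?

Regular pay: 40 × $17.33 = $693.20
Overtime pay: 10 × $17.33 × 1.5 = $259.95
Gross pay = $693.20 + $259.95 = $953.15
457(b) deferral: $953.15 × 0.0609 = $58.05
Taxable wages = $953.15 − $58.05 = $895.10
Municipal income tax: $895.10 × 0.0258 = $23.09
Federal withholding: $895.10 × 0.19 = $170.07
State income tax: $895.10 × 0.0292 = $26.14
State unemployment insurance (employee share): $953.15 × 0.004 = $3.81
OASDI: $953.15 × 0.07 = $66.72
Garnishment: $953.15 × 0.057 = $54.33
Total deductions = $58.05 + $23.09 + $170.07 + $26.14 + $3.81 + $66.72 + $54.33 = $402.21
Net pay = $953.15 − $402.21 = $550.94

$550.94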